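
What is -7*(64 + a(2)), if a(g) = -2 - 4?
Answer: -406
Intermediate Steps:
a(g) = -6
-7*(64 + a(2)) = -7*(64 - 6) = -7*58 = -406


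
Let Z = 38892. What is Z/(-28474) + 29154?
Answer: 415046052/14237 ≈ 29153.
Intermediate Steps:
Z/(-28474) + 29154 = 38892/(-28474) + 29154 = 38892*(-1/28474) + 29154 = -19446/14237 + 29154 = 415046052/14237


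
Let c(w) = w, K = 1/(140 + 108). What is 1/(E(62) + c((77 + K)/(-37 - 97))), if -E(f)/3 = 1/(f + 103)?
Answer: -1827760/1083567 ≈ -1.6868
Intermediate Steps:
E(f) = -3/(103 + f) (E(f) = -3/(f + 103) = -3/(103 + f))
K = 1/248 ≈ 0.0040323
1/(E(62) + c((77 + K)/(-37 - 97))) = 1/(-3/(103 + 62) + (77 + 1/248)/(-37 - 97)) = 1/(-3/165 + (19097/248)/(-134)) = 1/(-3*1/165 + (19097/248)*(-1/134)) = 1/(-1/55 - 19097/33232) = 1/(-1083567/1827760) = -1827760/1083567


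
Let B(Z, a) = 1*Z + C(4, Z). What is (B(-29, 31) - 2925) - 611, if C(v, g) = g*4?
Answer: -3681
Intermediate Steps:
C(v, g) = 4*g
B(Z, a) = 5*Z (B(Z, a) = 1*Z + 4*Z = Z + 4*Z = 5*Z)
(B(-29, 31) - 2925) - 611 = (5*(-29) - 2925) - 611 = (-145 - 2925) - 611 = -3070 - 611 = -3681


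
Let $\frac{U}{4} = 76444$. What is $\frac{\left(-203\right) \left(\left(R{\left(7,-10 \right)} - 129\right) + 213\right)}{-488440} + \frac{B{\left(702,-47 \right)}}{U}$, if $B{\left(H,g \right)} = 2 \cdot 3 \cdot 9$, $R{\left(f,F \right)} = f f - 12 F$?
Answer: $\frac{491585167}{4667288420} \approx 0.10533$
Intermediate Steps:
$U = 305776$ ($U = 4 \cdot 76444 = 305776$)
$R{\left(f,F \right)} = f^{2} - 12 F$
$B{\left(H,g \right)} = 54$ ($B{\left(H,g \right)} = 6 \cdot 9 = 54$)
$\frac{\left(-203\right) \left(\left(R{\left(7,-10 \right)} - 129\right) + 213\right)}{-488440} + \frac{B{\left(702,-47 \right)}}{U} = \frac{\left(-203\right) \left(\left(\left(7^{2} - -120\right) - 129\right) + 213\right)}{-488440} + \frac{54}{305776} = - 203 \left(\left(\left(49 + 120\right) - 129\right) + 213\right) \left(- \frac{1}{488440}\right) + 54 \cdot \frac{1}{305776} = - 203 \left(\left(169 - 129\right) + 213\right) \left(- \frac{1}{488440}\right) + \frac{27}{152888} = - 203 \left(40 + 213\right) \left(- \frac{1}{488440}\right) + \frac{27}{152888} = \left(-203\right) 253 \left(- \frac{1}{488440}\right) + \frac{27}{152888} = \left(-51359\right) \left(- \frac{1}{488440}\right) + \frac{27}{152888} = \frac{51359}{488440} + \frac{27}{152888} = \frac{491585167}{4667288420}$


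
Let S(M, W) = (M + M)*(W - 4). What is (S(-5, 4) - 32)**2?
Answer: 1024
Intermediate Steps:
S(M, W) = 2*M*(-4 + W) (S(M, W) = (2*M)*(-4 + W) = 2*M*(-4 + W))
(S(-5, 4) - 32)**2 = (2*(-5)*(-4 + 4) - 32)**2 = (2*(-5)*0 - 32)**2 = (0 - 32)**2 = (-32)**2 = 1024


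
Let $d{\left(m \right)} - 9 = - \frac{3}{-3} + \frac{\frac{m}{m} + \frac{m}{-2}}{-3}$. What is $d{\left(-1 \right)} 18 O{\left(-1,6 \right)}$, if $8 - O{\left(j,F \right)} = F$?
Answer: $342$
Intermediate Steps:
$O{\left(j,F \right)} = 8 - F$
$d{\left(m \right)} = \frac{29}{3} + \frac{m}{6}$ ($d{\left(m \right)} = 9 + \left(- \frac{3}{-3} + \frac{\frac{m}{m} + \frac{m}{-2}}{-3}\right) = 9 + \left(\left(-3\right) \left(- \frac{1}{3}\right) + \left(1 + m \left(- \frac{1}{2}\right)\right) \left(- \frac{1}{3}\right)\right) = 9 + \left(1 + \left(1 - \frac{m}{2}\right) \left(- \frac{1}{3}\right)\right) = 9 + \left(1 + \left(- \frac{1}{3} + \frac{m}{6}\right)\right) = 9 + \left(\frac{2}{3} + \frac{m}{6}\right) = \frac{29}{3} + \frac{m}{6}$)
$d{\left(-1 \right)} 18 O{\left(-1,6 \right)} = \left(\frac{29}{3} + \frac{1}{6} \left(-1\right)\right) 18 \left(8 - 6\right) = \left(\frac{29}{3} - \frac{1}{6}\right) 18 \left(8 - 6\right) = \frac{19}{2} \cdot 18 \cdot 2 = 171 \cdot 2 = 342$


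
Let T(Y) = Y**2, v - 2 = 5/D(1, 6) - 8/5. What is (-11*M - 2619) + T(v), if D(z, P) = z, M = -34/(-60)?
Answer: -389411/150 ≈ -2596.1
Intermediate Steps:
M = 17/30 (M = -34*(-1/60) = 17/30 ≈ 0.56667)
v = 27/5 (v = 2 + (5/1 - 8/5) = 2 + (5*1 - 8*1/5) = 2 + (5 - 8/5) = 2 + 17/5 = 27/5 ≈ 5.4000)
(-11*M - 2619) + T(v) = (-11*17/30 - 2619) + (27/5)**2 = (-187/30 - 2619) + 729/25 = -78757/30 + 729/25 = -389411/150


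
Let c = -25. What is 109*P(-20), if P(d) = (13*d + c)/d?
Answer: 6213/4 ≈ 1553.3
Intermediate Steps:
P(d) = (-25 + 13*d)/d (P(d) = (13*d - 25)/d = (-25 + 13*d)/d)
109*P(-20) = 109*(13 - 25/(-20)) = 109*(13 - 25*(-1/20)) = 109*(13 + 5/4) = 109*(57/4) = 6213/4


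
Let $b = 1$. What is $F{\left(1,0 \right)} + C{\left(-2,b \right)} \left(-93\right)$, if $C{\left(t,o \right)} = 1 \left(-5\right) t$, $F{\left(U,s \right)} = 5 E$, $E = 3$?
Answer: $-915$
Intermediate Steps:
$F{\left(U,s \right)} = 15$ ($F{\left(U,s \right)} = 5 \cdot 3 = 15$)
$C{\left(t,o \right)} = - 5 t$
$F{\left(1,0 \right)} + C{\left(-2,b \right)} \left(-93\right) = 15 + \left(-5\right) \left(-2\right) \left(-93\right) = 15 + 10 \left(-93\right) = 15 - 930 = -915$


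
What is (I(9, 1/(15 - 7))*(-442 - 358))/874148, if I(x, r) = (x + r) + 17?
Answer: -475/19867 ≈ -0.023909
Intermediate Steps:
I(x, r) = 17 + r + x (I(x, r) = (r + x) + 17 = 17 + r + x)
(I(9, 1/(15 - 7))*(-442 - 358))/874148 = ((17 + 1/(15 - 7) + 9)*(-442 - 358))/874148 = ((17 + 1/8 + 9)*(-800))*(1/874148) = ((17 + ⅛ + 9)*(-800))*(1/874148) = ((209/8)*(-800))*(1/874148) = -20900*1/874148 = -475/19867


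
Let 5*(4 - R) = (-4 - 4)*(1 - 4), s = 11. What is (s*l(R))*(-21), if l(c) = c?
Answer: 924/5 ≈ 184.80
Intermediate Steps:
R = -⅘ (R = 4 - (-4 - 4)*(1 - 4)/5 = 4 - (-8)*(-3)/5 = 4 - ⅕*24 = 4 - 24/5 = -⅘ ≈ -0.80000)
(s*l(R))*(-21) = (11*(-⅘))*(-21) = -44/5*(-21) = 924/5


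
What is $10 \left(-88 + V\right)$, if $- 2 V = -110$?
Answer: $-330$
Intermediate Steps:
$V = 55$ ($V = \left(- \frac{1}{2}\right) \left(-110\right) = 55$)
$10 \left(-88 + V\right) = 10 \left(-88 + 55\right) = 10 \left(-33\right) = -330$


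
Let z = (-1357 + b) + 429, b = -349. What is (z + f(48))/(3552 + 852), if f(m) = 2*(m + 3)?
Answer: -1175/4404 ≈ -0.26680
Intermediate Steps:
z = -1277 (z = (-1357 - 349) + 429 = -1706 + 429 = -1277)
f(m) = 6 + 2*m (f(m) = 2*(3 + m) = 6 + 2*m)
(z + f(48))/(3552 + 852) = (-1277 + (6 + 2*48))/(3552 + 852) = (-1277 + (6 + 96))/4404 = (-1277 + 102)*(1/4404) = -1175*1/4404 = -1175/4404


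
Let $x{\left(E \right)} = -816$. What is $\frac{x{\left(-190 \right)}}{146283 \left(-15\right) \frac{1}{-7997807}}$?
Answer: $- \frac{2175403504}{731415} \approx -2974.2$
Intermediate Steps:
$\frac{x{\left(-190 \right)}}{146283 \left(-15\right) \frac{1}{-7997807}} = - \frac{816}{146283 \left(-15\right) \frac{1}{-7997807}} = - \frac{816}{\left(-2194245\right) \left(- \frac{1}{7997807}\right)} = - \frac{816}{\frac{2194245}{7997807}} = \left(-816\right) \frac{7997807}{2194245} = - \frac{2175403504}{731415}$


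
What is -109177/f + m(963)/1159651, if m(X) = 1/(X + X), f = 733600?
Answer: -121922749822801/819243334576800 ≈ -0.14882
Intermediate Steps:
m(X) = 1/(2*X)
-109177/f + m(963)/1159651 = -109177/733600 + ((½)/963)/1159651 = -109177*1/733600 + ((½)*(1/963))*(1/1159651) = -109177/733600 + (1/1926)*(1/1159651) = -109177/733600 + 1/2233487826 = -121922749822801/819243334576800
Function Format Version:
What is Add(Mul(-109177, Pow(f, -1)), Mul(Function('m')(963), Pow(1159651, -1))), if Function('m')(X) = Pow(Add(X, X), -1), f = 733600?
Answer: Rational(-121922749822801, 819243334576800) ≈ -0.14882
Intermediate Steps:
Function('m')(X) = Mul(Rational(1, 2), Pow(X, -1)) (Function('m')(X) = Pow(Mul(2, X), -1) = Mul(Rational(1, 2), Pow(X, -1)))
Add(Mul(-109177, Pow(f, -1)), Mul(Function('m')(963), Pow(1159651, -1))) = Add(Mul(-109177, Pow(733600, -1)), Mul(Mul(Rational(1, 2), Pow(963, -1)), Pow(1159651, -1))) = Add(Mul(-109177, Rational(1, 733600)), Mul(Mul(Rational(1, 2), Rational(1, 963)), Rational(1, 1159651))) = Add(Rational(-109177, 733600), Mul(Rational(1, 1926), Rational(1, 1159651))) = Add(Rational(-109177, 733600), Rational(1, 2233487826)) = Rational(-121922749822801, 819243334576800)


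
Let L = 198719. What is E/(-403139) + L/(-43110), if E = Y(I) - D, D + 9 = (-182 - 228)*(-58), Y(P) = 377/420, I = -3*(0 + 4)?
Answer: -1107213097583/243310512060 ≈ -4.5506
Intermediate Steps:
I = -12 (I = -3*4 = -12)
Y(P) = 377/420 (Y(P) = 377*(1/420) = 377/420)
D = 23771 (D = -9 + (-182 - 228)*(-58) = -9 - 410*(-58) = -9 + 23780 = 23771)
E = -9983443/420 (E = 377/420 - 1*23771 = 377/420 - 23771 = -9983443/420 ≈ -23770.)
E/(-403139) + L/(-43110) = -9983443/420/(-403139) + 198719/(-43110) = -9983443/420*(-1/403139) + 198719*(-1/43110) = 9983443/169318380 - 198719/43110 = -1107213097583/243310512060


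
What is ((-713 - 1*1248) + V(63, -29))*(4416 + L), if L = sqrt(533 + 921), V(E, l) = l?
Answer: -8787840 - 1990*sqrt(1454) ≈ -8.8637e+6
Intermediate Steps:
L = sqrt(1454) ≈ 38.131
((-713 - 1*1248) + V(63, -29))*(4416 + L) = ((-713 - 1*1248) - 29)*(4416 + sqrt(1454)) = ((-713 - 1248) - 29)*(4416 + sqrt(1454)) = (-1961 - 29)*(4416 + sqrt(1454)) = -1990*(4416 + sqrt(1454)) = -8787840 - 1990*sqrt(1454)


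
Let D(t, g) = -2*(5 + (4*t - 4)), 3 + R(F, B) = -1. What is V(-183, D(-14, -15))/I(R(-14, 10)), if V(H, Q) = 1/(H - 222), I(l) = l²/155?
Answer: -31/1296 ≈ -0.023920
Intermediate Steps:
R(F, B) = -4 (R(F, B) = -3 - 1 = -4)
I(l) = l²/155 (I(l) = l²*(1/155) = l²/155)
D(t, g) = -2 - 8*t (D(t, g) = -2*(5 + (-4 + 4*t)) = -2*(1 + 4*t) = -2 - 8*t)
V(H, Q) = 1/(-222 + H)
V(-183, D(-14, -15))/I(R(-14, 10)) = 1/((-222 - 183)*(((1/155)*(-4)²))) = 1/((-405)*(((1/155)*16))) = -1/(405*16/155) = -1/405*155/16 = -31/1296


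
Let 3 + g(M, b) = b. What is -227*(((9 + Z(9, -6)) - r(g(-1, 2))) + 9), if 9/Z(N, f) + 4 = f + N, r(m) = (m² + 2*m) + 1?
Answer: -2043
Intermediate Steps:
g(M, b) = -3 + b
r(m) = 1 + m² + 2*m
Z(N, f) = 9/(-4 + N + f) (Z(N, f) = 9/(-4 + (f + N)) = 9/(-4 + (N + f)) = 9/(-4 + N + f))
-227*(((9 + Z(9, -6)) - r(g(-1, 2))) + 9) = -227*(((9 + 9/(-4 + 9 - 6)) - (1 + (-3 + 2)² + 2*(-3 + 2))) + 9) = -227*(((9 + 9/(-1)) - (1 + (-1)² + 2*(-1))) + 9) = -227*(((9 + 9*(-1)) - (1 + 1 - 2)) + 9) = -227*(((9 - 9) - 1*0) + 9) = -227*((0 + 0) + 9) = -227*(0 + 9) = -227*9 = -2043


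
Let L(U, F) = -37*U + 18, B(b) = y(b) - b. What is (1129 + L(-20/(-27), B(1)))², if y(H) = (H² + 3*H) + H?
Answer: 913792441/729 ≈ 1.2535e+6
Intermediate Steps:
y(H) = H² + 4*H
B(b) = -b + b*(4 + b) (B(b) = b*(4 + b) - b = -b + b*(4 + b))
L(U, F) = 18 - 37*U
(1129 + L(-20/(-27), B(1)))² = (1129 + (18 - (-740)/(-27)))² = (1129 + (18 - (-740)*(-1)/27))² = (1129 + (18 - 37*20/27))² = (1129 + (18 - 740/27))² = (1129 - 254/27)² = (30229/27)² = 913792441/729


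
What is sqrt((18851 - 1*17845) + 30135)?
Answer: sqrt(31141) ≈ 176.47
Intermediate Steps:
sqrt((18851 - 1*17845) + 30135) = sqrt((18851 - 17845) + 30135) = sqrt(1006 + 30135) = sqrt(31141)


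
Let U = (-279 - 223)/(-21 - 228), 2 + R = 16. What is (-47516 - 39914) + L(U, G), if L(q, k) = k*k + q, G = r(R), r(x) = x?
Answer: -21720764/249 ≈ -87232.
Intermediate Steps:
R = 14 (R = -2 + 16 = 14)
G = 14
U = 502/249 (U = -502/(-249) = -502*(-1/249) = 502/249 ≈ 2.0161)
L(q, k) = q + k² (L(q, k) = k² + q = q + k²)
(-47516 - 39914) + L(U, G) = (-47516 - 39914) + (502/249 + 14²) = -87430 + (502/249 + 196) = -87430 + 49306/249 = -21720764/249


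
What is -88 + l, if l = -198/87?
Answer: -2618/29 ≈ -90.276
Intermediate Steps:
l = -66/29 (l = -198*1/87 = -66/29 ≈ -2.2759)
-88 + l = -88 - 66/29 = -2618/29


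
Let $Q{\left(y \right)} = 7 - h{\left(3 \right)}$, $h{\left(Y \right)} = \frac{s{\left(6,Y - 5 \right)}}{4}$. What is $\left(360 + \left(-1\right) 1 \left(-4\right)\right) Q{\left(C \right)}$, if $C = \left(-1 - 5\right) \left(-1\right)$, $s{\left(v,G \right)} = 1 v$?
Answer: $2002$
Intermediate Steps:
$s{\left(v,G \right)} = v$
$C = 6$ ($C = \left(-6\right) \left(-1\right) = 6$)
$h{\left(Y \right)} = \frac{3}{2}$ ($h{\left(Y \right)} = \frac{6}{4} = 6 \cdot \frac{1}{4} = \frac{3}{2}$)
$Q{\left(y \right)} = \frac{11}{2}$ ($Q{\left(y \right)} = 7 - \frac{3}{2} = \frac{11}{2}$)
$\left(360 + \left(-1\right) 1 \left(-4\right)\right) Q{\left(C \right)} = \left(360 + \left(-1\right) 1 \left(-4\right)\right) \frac{11}{2} = \left(360 - -4\right) \frac{11}{2} = \left(360 + 4\right) \frac{11}{2} = 364 \cdot \frac{11}{2} = 2002$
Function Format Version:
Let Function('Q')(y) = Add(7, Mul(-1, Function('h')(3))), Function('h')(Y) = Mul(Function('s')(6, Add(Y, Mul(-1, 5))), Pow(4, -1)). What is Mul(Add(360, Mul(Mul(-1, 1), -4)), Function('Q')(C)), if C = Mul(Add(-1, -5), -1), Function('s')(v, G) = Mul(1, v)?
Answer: 2002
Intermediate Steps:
Function('s')(v, G) = v
C = 6 (C = Mul(-6, -1) = 6)
Function('h')(Y) = Rational(3, 2) (Function('h')(Y) = Mul(6, Pow(4, -1)) = Mul(6, Rational(1, 4)) = Rational(3, 2))
Function('Q')(y) = Rational(11, 2) (Function('Q')(y) = Add(7, Mul(-1, Rational(3, 2))) = Add(7, Rational(-3, 2)) = Rational(11, 2))
Mul(Add(360, Mul(Mul(-1, 1), -4)), Function('Q')(C)) = Mul(Add(360, Mul(Mul(-1, 1), -4)), Rational(11, 2)) = Mul(Add(360, Mul(-1, -4)), Rational(11, 2)) = Mul(Add(360, 4), Rational(11, 2)) = Mul(364, Rational(11, 2)) = 2002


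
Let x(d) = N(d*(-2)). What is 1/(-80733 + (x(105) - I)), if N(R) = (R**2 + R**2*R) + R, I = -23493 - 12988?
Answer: -1/9261362 ≈ -1.0798e-7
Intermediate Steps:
I = -36481
N(R) = R + R**2 + R**3 (N(R) = (R**2 + R**3) + R = R + R**2 + R**3)
x(d) = -2*d*(1 - 2*d + 4*d**2) (x(d) = (d*(-2))*(1 + d*(-2) + (d*(-2))**2) = (-2*d)*(1 - 2*d + (-2*d)**2) = (-2*d)*(1 - 2*d + 4*d**2) = -2*d*(1 - 2*d + 4*d**2))
1/(-80733 + (x(105) - I)) = 1/(-80733 + (2*105*(-1 - 4*105**2 + 2*105) - 1*(-36481))) = 1/(-80733 + (2*105*(-1 - 4*11025 + 210) + 36481)) = 1/(-80733 + (2*105*(-1 - 44100 + 210) + 36481)) = 1/(-80733 + (2*105*(-43891) + 36481)) = 1/(-80733 + (-9217110 + 36481)) = 1/(-80733 - 9180629) = 1/(-9261362) = -1/9261362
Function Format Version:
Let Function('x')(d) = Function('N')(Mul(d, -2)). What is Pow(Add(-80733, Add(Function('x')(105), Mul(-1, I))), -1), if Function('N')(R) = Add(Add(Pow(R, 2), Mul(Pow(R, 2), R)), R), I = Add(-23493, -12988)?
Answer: Rational(-1, 9261362) ≈ -1.0798e-7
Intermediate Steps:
I = -36481
Function('N')(R) = Add(R, Pow(R, 2), Pow(R, 3)) (Function('N')(R) = Add(Add(Pow(R, 2), Pow(R, 3)), R) = Add(R, Pow(R, 2), Pow(R, 3)))
Function('x')(d) = Mul(-2, d, Add(1, Mul(-2, d), Mul(4, Pow(d, 2)))) (Function('x')(d) = Mul(Mul(d, -2), Add(1, Mul(d, -2), Pow(Mul(d, -2), 2))) = Mul(Mul(-2, d), Add(1, Mul(-2, d), Pow(Mul(-2, d), 2))) = Mul(Mul(-2, d), Add(1, Mul(-2, d), Mul(4, Pow(d, 2)))) = Mul(-2, d, Add(1, Mul(-2, d), Mul(4, Pow(d, 2)))))
Pow(Add(-80733, Add(Function('x')(105), Mul(-1, I))), -1) = Pow(Add(-80733, Add(Mul(2, 105, Add(-1, Mul(-4, Pow(105, 2)), Mul(2, 105))), Mul(-1, -36481))), -1) = Pow(Add(-80733, Add(Mul(2, 105, Add(-1, Mul(-4, 11025), 210)), 36481)), -1) = Pow(Add(-80733, Add(Mul(2, 105, Add(-1, -44100, 210)), 36481)), -1) = Pow(Add(-80733, Add(Mul(2, 105, -43891), 36481)), -1) = Pow(Add(-80733, Add(-9217110, 36481)), -1) = Pow(Add(-80733, -9180629), -1) = Pow(-9261362, -1) = Rational(-1, 9261362)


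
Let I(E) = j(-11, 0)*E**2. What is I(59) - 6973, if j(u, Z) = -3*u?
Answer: 107900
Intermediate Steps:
I(E) = 33*E**2 (I(E) = (-3*(-11))*E**2 = 33*E**2)
I(59) - 6973 = 33*59**2 - 6973 = 33*3481 - 6973 = 114873 - 6973 = 107900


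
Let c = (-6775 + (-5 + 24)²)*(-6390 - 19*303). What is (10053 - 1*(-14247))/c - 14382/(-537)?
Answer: 20750500164/774780199 ≈ 26.782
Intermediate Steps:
c = 77910858 (c = (-6775 + 19²)*(-6390 - 5757) = (-6775 + 361)*(-12147) = -6414*(-12147) = 77910858)
(10053 - 1*(-14247))/c - 14382/(-537) = (10053 - 1*(-14247))/77910858 - 14382/(-537) = (10053 + 14247)*(1/77910858) - 14382*(-1/537) = 24300*(1/77910858) + 4794/179 = 1350/4328381 + 4794/179 = 20750500164/774780199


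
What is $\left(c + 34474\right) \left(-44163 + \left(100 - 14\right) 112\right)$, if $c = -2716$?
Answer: $-1096635498$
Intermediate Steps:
$\left(c + 34474\right) \left(-44163 + \left(100 - 14\right) 112\right) = \left(-2716 + 34474\right) \left(-44163 + \left(100 - 14\right) 112\right) = 31758 \left(-44163 + 86 \cdot 112\right) = 31758 \left(-44163 + 9632\right) = 31758 \left(-34531\right) = -1096635498$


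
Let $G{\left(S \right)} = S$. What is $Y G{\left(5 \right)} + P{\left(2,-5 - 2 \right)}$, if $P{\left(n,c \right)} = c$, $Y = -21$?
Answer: $-112$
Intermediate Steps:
$Y G{\left(5 \right)} + P{\left(2,-5 - 2 \right)} = \left(-21\right) 5 - 7 = -105 - 7 = -112$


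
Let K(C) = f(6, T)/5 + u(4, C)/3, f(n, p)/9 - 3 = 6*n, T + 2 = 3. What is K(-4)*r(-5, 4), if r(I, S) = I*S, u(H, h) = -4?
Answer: -4132/3 ≈ -1377.3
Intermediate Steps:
T = 1 (T = -2 + 3 = 1)
f(n, p) = 27 + 54*n (f(n, p) = 27 + 9*(6*n) = 27 + 54*n)
K(C) = 1033/15 (K(C) = (27 + 54*6)/5 - 4/3 = (27 + 324)*(1/5) - 4*1/3 = 351*(1/5) - 4/3 = 351/5 - 4/3 = 1033/15)
K(-4)*r(-5, 4) = 1033*(-5*4)/15 = (1033/15)*(-20) = -4132/3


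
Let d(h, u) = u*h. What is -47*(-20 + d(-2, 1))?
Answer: 1034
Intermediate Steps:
d(h, u) = h*u
-47*(-20 + d(-2, 1)) = -47*(-20 - 2*1) = -47*(-20 - 2) = -47*(-22) = 1034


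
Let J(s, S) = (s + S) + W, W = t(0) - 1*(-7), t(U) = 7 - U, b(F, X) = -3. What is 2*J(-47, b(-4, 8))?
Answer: -72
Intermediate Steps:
W = 14 (W = (7 - 1*0) - 1*(-7) = (7 + 0) + 7 = 7 + 7 = 14)
J(s, S) = 14 + S + s (J(s, S) = (s + S) + 14 = (S + s) + 14 = 14 + S + s)
2*J(-47, b(-4, 8)) = 2*(14 - 3 - 47) = 2*(-36) = -72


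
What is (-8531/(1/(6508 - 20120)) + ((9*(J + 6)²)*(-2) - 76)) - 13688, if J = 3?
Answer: 116108750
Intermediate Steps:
(-8531/(1/(6508 - 20120)) + ((9*(J + 6)²)*(-2) - 76)) - 13688 = (-8531/(1/(6508 - 20120)) + ((9*(3 + 6)²)*(-2) - 76)) - 13688 = (-8531/(1/(-13612)) + ((9*9²)*(-2) - 76)) - 13688 = (-8531/(-1/13612) + ((9*81)*(-2) - 76)) - 13688 = (-8531*(-13612) + (729*(-2) - 76)) - 13688 = (116123972 + (-1458 - 76)) - 13688 = (116123972 - 1534) - 13688 = 116122438 - 13688 = 116108750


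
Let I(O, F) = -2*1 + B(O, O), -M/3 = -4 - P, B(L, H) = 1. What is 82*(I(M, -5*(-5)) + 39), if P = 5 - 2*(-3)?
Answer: 3116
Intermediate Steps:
P = 11 (P = 5 + 6 = 11)
M = 45 (M = -3*(-4 - 1*11) = -3*(-4 - 11) = -3*(-15) = 45)
I(O, F) = -1 (I(O, F) = -2*1 + 1 = -2 + 1 = -1)
82*(I(M, -5*(-5)) + 39) = 82*(-1 + 39) = 82*38 = 3116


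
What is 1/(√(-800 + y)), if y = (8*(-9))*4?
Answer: -I*√17/136 ≈ -0.030317*I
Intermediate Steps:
y = -288 (y = -72*4 = -288)
1/(√(-800 + y)) = 1/(√(-800 - 288)) = 1/(√(-1088)) = 1/(8*I*√17) = -I*√17/136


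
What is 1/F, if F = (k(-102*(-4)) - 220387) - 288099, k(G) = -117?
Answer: -1/508603 ≈ -1.9662e-6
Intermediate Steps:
F = -508603 (F = (-117 - 220387) - 288099 = -220504 - 288099 = -508603)
1/F = 1/(-508603) = -1/508603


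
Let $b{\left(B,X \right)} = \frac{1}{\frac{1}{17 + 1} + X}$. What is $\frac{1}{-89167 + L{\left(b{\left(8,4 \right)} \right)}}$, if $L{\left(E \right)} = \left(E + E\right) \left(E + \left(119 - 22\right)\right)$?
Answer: $- \frac{5329}{474915379} \approx -1.1221 \cdot 10^{-5}$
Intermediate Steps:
$b{\left(B,X \right)} = \frac{1}{\frac{1}{18} + X}$
$L{\left(E \right)} = 2 E \left(97 + E\right)$ ($L{\left(E \right)} = 2 E \left(E + \left(119 - 22\right)\right) = 2 E \left(E + 97\right) = 2 E \left(97 + E\right)$)
$\frac{1}{-89167 + L{\left(b{\left(8,4 \right)} \right)}} = \frac{1}{-89167 + 2 \frac{18}{1 + 18 \cdot 4} \left(97 + \frac{18}{1 + 18 \cdot 4}\right)} = \frac{1}{-89167 + 2 \frac{18}{1 + 72} \left(97 + \frac{18}{1 + 72}\right)} = \frac{1}{-89167 + 2 \cdot \frac{18}{73} \left(97 + \frac{18}{73}\right)} = \frac{1}{-89167 + 2 \cdot \frac{18}{73} \cdot \frac{7099}{73}} = \frac{1}{-89167 + \frac{255564}{5329}} = \frac{1}{- \frac{474915379}{5329}} = - \frac{5329}{474915379}$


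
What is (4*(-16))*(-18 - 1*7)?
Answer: 1600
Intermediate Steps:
(4*(-16))*(-18 - 1*7) = -64*(-18 - 7) = -64*(-25) = 1600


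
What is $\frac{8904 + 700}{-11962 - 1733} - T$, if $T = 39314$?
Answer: $- \frac{538414834}{13695} \approx -39315.0$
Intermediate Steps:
$\frac{8904 + 700}{-11962 - 1733} - T = \frac{8904 + 700}{-11962 - 1733} - 39314 = \frac{9604}{-13695} - 39314 = 9604 \left(- \frac{1}{13695}\right) - 39314 = - \frac{9604}{13695} - 39314 = - \frac{538414834}{13695}$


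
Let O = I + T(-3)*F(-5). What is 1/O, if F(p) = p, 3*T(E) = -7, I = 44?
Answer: 3/167 ≈ 0.017964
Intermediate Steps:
T(E) = -7/3 (T(E) = (1/3)*(-7) = -7/3)
O = 167/3 (O = 44 - 7/3*(-5) = 44 + 35/3 = 167/3 ≈ 55.667)
1/O = 1/(167/3) = 3/167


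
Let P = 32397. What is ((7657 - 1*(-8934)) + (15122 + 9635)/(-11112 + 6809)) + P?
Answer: 210770607/4303 ≈ 48982.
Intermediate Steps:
((7657 - 1*(-8934)) + (15122 + 9635)/(-11112 + 6809)) + P = ((7657 - 1*(-8934)) + (15122 + 9635)/(-11112 + 6809)) + 32397 = ((7657 + 8934) + 24757/(-4303)) + 32397 = (16591 + 24757*(-1/4303)) + 32397 = (16591 - 24757/4303) + 32397 = 71366316/4303 + 32397 = 210770607/4303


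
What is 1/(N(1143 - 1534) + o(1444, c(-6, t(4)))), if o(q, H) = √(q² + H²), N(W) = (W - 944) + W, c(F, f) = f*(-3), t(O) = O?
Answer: -863/446898 - √130330/223449 ≈ -0.0035467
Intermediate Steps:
c(F, f) = -3*f
N(W) = -944 + 2*W (N(W) = (-944 + W) + W = -944 + 2*W)
o(q, H) = √(H² + q²)
1/(N(1143 - 1534) + o(1444, c(-6, t(4)))) = 1/((-944 + 2*(1143 - 1534)) + √((-3*4)² + 1444²)) = 1/((-944 + 2*(-391)) + √((-12)² + 2085136)) = 1/((-944 - 782) + √(144 + 2085136)) = 1/(-1726 + √2085280) = 1/(-1726 + 4*√130330)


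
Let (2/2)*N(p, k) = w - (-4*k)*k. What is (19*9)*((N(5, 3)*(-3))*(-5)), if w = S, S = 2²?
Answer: 102600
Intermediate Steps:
S = 4
w = 4
N(p, k) = 4 + 4*k² (N(p, k) = 4 - (-4*k)*k = 4 - (-4)*k² = 4 + 4*k²)
(19*9)*((N(5, 3)*(-3))*(-5)) = (19*9)*(((4 + 4*3²)*(-3))*(-5)) = 171*(((4 + 4*9)*(-3))*(-5)) = 171*(((4 + 36)*(-3))*(-5)) = 171*((40*(-3))*(-5)) = 171*(-120*(-5)) = 171*600 = 102600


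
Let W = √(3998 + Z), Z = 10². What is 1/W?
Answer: √4098/4098 ≈ 0.015621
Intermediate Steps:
Z = 100
W = √4098 (W = √(3998 + 100) = √4098 ≈ 64.016)
1/W = 1/(√4098) = √4098/4098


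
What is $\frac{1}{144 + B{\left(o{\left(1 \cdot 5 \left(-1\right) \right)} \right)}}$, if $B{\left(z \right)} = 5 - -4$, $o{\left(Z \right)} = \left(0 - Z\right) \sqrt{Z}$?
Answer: $\frac{1}{153} \approx 0.0065359$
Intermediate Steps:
$o{\left(Z \right)} = - Z^{\frac{3}{2}}$ ($o{\left(Z \right)} = - Z \sqrt{Z} = - Z^{\frac{3}{2}}$)
$B{\left(z \right)} = 9$ ($B{\left(z \right)} = 5 + 4 = 9$)
$\frac{1}{144 + B{\left(o{\left(1 \cdot 5 \left(-1\right) \right)} \right)}} = \frac{1}{144 + 9} = \frac{1}{153}$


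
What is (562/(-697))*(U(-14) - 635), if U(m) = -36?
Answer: 377102/697 ≈ 541.04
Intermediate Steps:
(562/(-697))*(U(-14) - 635) = (562/(-697))*(-36 - 635) = (562*(-1/697))*(-671) = -562/697*(-671) = 377102/697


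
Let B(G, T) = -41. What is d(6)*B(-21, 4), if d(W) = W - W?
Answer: 0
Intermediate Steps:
d(W) = 0
d(6)*B(-21, 4) = 0*(-41) = 0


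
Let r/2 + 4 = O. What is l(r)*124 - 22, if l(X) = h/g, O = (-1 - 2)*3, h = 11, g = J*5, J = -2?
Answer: -792/5 ≈ -158.40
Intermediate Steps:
g = -10 (g = -2*5 = -10)
O = -9 (O = -3*3 = -9)
r = -26 (r = -8 + 2*(-9) = -8 - 18 = -26)
l(X) = -11/10 (l(X) = 11/(-10) = 11*(-⅒) = -11/10)
l(r)*124 - 22 = -11/10*124 - 22 = -682/5 - 22 = -792/5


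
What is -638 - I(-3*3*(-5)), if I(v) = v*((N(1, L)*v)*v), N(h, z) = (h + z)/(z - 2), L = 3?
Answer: -365138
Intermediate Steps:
N(h, z) = (h + z)/(-2 + z)
I(v) = 4*v**3 (I(v) = v*((((1 + 3)/(-2 + 3))*v)*v) = v*(((4/1)*v)*v) = v*(((1*4)*v)*v) = v*((4*v)*v) = v*(4*v**2) = 4*v**3)
-638 - I(-3*3*(-5)) = -638 - 4*(-3*3*(-5))**3 = -638 - 4*(-9*(-5))**3 = -638 - 4*45**3 = -638 - 4*91125 = -638 - 1*364500 = -638 - 364500 = -365138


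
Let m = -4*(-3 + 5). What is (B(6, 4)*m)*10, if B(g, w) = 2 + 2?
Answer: -320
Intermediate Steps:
B(g, w) = 4
m = -8 (m = -4*2 = -8)
(B(6, 4)*m)*10 = (4*(-8))*10 = -32*10 = -320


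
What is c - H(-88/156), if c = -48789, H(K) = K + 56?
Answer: -1904933/39 ≈ -48844.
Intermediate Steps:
H(K) = 56 + K
c - H(-88/156) = -48789 - (56 - 88/156) = -48789 - (56 - 88*1/156) = -48789 - (56 - 22/39) = -48789 - 1*2162/39 = -48789 - 2162/39 = -1904933/39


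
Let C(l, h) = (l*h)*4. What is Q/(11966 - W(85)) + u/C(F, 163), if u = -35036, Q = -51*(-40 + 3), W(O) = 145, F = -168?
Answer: 155213747/323706264 ≈ 0.47949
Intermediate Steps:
C(l, h) = 4*h*l (C(l, h) = (h*l)*4 = 4*h*l)
Q = 1887 (Q = -51*(-37) = 1887)
Q/(11966 - W(85)) + u/C(F, 163) = 1887/(11966 - 1*145) - 35036/(4*163*(-168)) = 1887/(11966 - 145) - 35036/(-109536) = 1887/11821 - 35036*(-1/109536) = 1887*(1/11821) + 8759/27384 = 1887/11821 + 8759/27384 = 155213747/323706264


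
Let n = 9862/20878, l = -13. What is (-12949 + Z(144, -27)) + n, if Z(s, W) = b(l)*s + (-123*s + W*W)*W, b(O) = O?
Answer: 4631998011/10439 ≈ 4.4372e+5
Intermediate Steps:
n = 4931/10439 (n = 9862*(1/20878) = 4931/10439 ≈ 0.47236)
Z(s, W) = -13*s + W*(W² - 123*s) (Z(s, W) = -13*s + (-123*s + W*W)*W = -13*s + (-123*s + W²)*W = -13*s + (W² - 123*s)*W = -13*s + W*(W² - 123*s))
(-12949 + Z(144, -27)) + n = (-12949 + ((-27)³ - 13*144 - 123*(-27)*144)) + 4931/10439 = (-12949 + (-19683 - 1872 + 478224)) + 4931/10439 = (-12949 + 456669) + 4931/10439 = 443720 + 4931/10439 = 4631998011/10439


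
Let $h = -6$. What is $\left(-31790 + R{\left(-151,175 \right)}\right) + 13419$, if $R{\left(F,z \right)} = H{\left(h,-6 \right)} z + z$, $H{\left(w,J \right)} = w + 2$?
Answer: $-18896$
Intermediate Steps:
$H{\left(w,J \right)} = 2 + w$
$R{\left(F,z \right)} = - 3 z$ ($R{\left(F,z \right)} = \left(2 - 6\right) z + z = - 4 z + z = - 3 z$)
$\left(-31790 + R{\left(-151,175 \right)}\right) + 13419 = \left(-31790 - 525\right) + 13419 = -32315 + 13419 = -18896$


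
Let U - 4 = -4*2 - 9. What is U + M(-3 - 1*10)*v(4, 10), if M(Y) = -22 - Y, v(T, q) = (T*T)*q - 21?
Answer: -1264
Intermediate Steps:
v(T, q) = -21 + q*T**2 (v(T, q) = T**2*q - 21 = q*T**2 - 21 = -21 + q*T**2)
U = -13 (U = 4 + (-4*2 - 9) = 4 + (-8 - 9) = 4 - 17 = -13)
U + M(-3 - 1*10)*v(4, 10) = -13 + (-22 - (-3 - 1*10))*(-21 + 10*4**2) = -13 + (-22 - (-3 - 10))*(-21 + 10*16) = -13 + (-22 - 1*(-13))*(-21 + 160) = -13 + (-22 + 13)*139 = -13 - 9*139 = -13 - 1251 = -1264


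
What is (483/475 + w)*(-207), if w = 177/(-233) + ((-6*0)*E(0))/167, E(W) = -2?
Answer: -5892048/110675 ≈ -53.237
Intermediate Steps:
w = -177/233 (w = 177/(-233) + (-6*0*(-2))/167 = 177*(-1/233) + (0*(-2))*(1/167) = -177/233 + 0*(1/167) = -177/233 + 0 = -177/233 ≈ -0.75966)
(483/475 + w)*(-207) = (483/475 - 177/233)*(-207) = (28464/110675)*(-207) = -5892048/110675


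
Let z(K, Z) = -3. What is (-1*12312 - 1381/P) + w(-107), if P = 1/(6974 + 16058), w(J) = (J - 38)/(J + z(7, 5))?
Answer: -700029059/22 ≈ -3.1819e+7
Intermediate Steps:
w(J) = (-38 + J)/(-3 + J) (w(J) = (J - 38)/(J - 3) = (-38 + J)/(-3 + J))
P = 1/23032 ≈ 4.3418e-5
(-1*12312 - 1381/P) + w(-107) = (-1*12312 - 1381/1/23032) + (-38 - 107)/(-3 - 107) = (-12312 - 1381*23032) - 145/(-110) = (-12312 - 31807192) - 1/110*(-145) = -31819504 + 29/22 = -700029059/22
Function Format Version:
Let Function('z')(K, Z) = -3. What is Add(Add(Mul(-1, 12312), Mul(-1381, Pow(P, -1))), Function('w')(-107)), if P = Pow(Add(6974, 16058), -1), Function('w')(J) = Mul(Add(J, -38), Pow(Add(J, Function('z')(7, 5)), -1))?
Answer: Rational(-700029059, 22) ≈ -3.1819e+7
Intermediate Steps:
Function('w')(J) = Mul(Pow(Add(-3, J), -1), Add(-38, J)) (Function('w')(J) = Mul(Add(J, -38), Pow(Add(J, -3), -1)) = Mul(Add(-38, J), Pow(Add(-3, J), -1)) = Mul(Pow(Add(-3, J), -1), Add(-38, J)))
P = Rational(1, 23032) (P = Pow(23032, -1) = Rational(1, 23032) ≈ 4.3418e-5)
Add(Add(Mul(-1, 12312), Mul(-1381, Pow(P, -1))), Function('w')(-107)) = Add(Add(Mul(-1, 12312), Mul(-1381, Pow(Rational(1, 23032), -1))), Mul(Pow(Add(-3, -107), -1), Add(-38, -107))) = Add(Add(-12312, Mul(-1381, 23032)), Mul(Pow(-110, -1), -145)) = Add(Add(-12312, -31807192), Mul(Rational(-1, 110), -145)) = Add(-31819504, Rational(29, 22)) = Rational(-700029059, 22)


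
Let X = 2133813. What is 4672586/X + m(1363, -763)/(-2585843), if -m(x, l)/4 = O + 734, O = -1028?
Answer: 12080064435910/5517705409359 ≈ 2.1893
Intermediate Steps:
m(x, l) = 1176 (m(x, l) = -4*(-1028 + 734) = -4*(-294) = 1176)
4672586/X + m(1363, -763)/(-2585843) = 4672586/2133813 + 1176/(-2585843) = 4672586*(1/2133813) + 1176*(-1/2585843) = 4672586/2133813 - 1176/2585843 = 12080064435910/5517705409359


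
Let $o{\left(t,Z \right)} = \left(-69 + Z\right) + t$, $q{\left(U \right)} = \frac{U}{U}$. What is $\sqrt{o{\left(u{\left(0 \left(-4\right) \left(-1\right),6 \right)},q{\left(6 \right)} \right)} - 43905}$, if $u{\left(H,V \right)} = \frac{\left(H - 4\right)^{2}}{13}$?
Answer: $\frac{i \sqrt{7431229}}{13} \approx 209.69 i$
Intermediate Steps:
$q{\left(U \right)} = 1$
$u{\left(H,V \right)} = \frac{\left(-4 + H\right)^{2}}{13}$ ($u{\left(H,V \right)} = \left(-4 + H\right)^{2} \cdot \frac{1}{13} = \frac{\left(-4 + H\right)^{2}}{13}$)
$o{\left(t,Z \right)} = -69 + Z + t$
$\sqrt{o{\left(u{\left(0 \left(-4\right) \left(-1\right),6 \right)},q{\left(6 \right)} \right)} - 43905} = \sqrt{\left(-69 + 1 + \frac{\left(-4 + 0 \left(-4\right) \left(-1\right)\right)^{2}}{13}\right) - 43905} = \sqrt{\left(-69 + 1 + \frac{\left(-4 + 0 \left(-1\right)\right)^{2}}{13}\right) - 43905} = \sqrt{\left(-69 + 1 + \frac{\left(-4 + 0\right)^{2}}{13}\right) - 43905} = \sqrt{\left(-69 + 1 + \frac{\left(-4\right)^{2}}{13}\right) - 43905} = \sqrt{\left(-69 + 1 + \frac{1}{13} \cdot 16\right) - 43905} = \sqrt{\left(-69 + 1 + \frac{16}{13}\right) - 43905} = \sqrt{- \frac{868}{13} - 43905} = \sqrt{- \frac{571633}{13}} = \frac{i \sqrt{7431229}}{13}$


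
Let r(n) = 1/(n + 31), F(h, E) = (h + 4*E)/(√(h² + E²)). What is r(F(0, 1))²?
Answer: 1/1225 ≈ 0.00081633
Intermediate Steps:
F(h, E) = (h + 4*E)/√(E² + h²) (F(h, E) = (h + 4*E)/(√(E² + h²)) = (h + 4*E)/√(E² + h²))
r(n) = 1/(31 + n)
r(F(0, 1))² = (1/(31 + (0 + 4*1)/√(1² + 0²)))² = (1/(31 + (0 + 4)/√(1 + 0)))² = (1/(31 + 4/√1))² = (1/(31 + 1*4))² = (1/(31 + 4))² = (1/35)² = 1/1225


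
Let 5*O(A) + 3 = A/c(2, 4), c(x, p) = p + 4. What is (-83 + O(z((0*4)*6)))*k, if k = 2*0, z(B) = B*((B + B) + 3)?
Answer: 0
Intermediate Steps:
c(x, p) = 4 + p
z(B) = B*(3 + 2*B) (z(B) = B*(2*B + 3) = B*(3 + 2*B))
O(A) = -3/5 + A/40 (O(A) = -3/5 + (A/(4 + 4))/5 = -3/5 + (A/8)/5 = -3/5 + A/40)
k = 0
(-83 + O(z((0*4)*6)))*k = (-83 + (-3/5 + (((0*4)*6)*(3 + 2*((0*4)*6)))/40))*0 = (-83 + (-3/5 + ((0*6)*(3 + 2*(0*6)))/40))*0 = (-83 + (-3/5 + (0*(3 + 2*0))/40))*0 = (-83 + (-3/5 + (0*(3 + 0))/40))*0 = (-83 + (-3/5 + (0*3)/40))*0 = (-83 + (-3/5 + (1/40)*0))*0 = (-83 + (-3/5 + 0))*0 = (-83 - 3/5)*0 = -418/5*0 = 0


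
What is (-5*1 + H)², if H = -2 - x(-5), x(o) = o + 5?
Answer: 49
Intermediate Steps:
x(o) = 5 + o
H = -2 (H = -2 - (5 - 5) = -2 - 1*0 = -2 + 0 = -2)
(-5*1 + H)² = (-5*1 - 2)² = (-5 - 2)² = (-7)² = 49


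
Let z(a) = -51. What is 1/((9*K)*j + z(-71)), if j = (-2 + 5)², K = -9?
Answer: -1/780 ≈ -0.0012821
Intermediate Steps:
j = 9 (j = 3² = 9)
1/((9*K)*j + z(-71)) = 1/((9*(-9))*9 - 51) = 1/(-81*9 - 51) = 1/(-729 - 51) = 1/(-780) = -1/780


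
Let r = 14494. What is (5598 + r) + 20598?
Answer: 40690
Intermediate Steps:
(5598 + r) + 20598 = (5598 + 14494) + 20598 = 20092 + 20598 = 40690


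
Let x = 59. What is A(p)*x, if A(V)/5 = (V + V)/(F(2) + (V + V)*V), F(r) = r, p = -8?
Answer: -472/13 ≈ -36.308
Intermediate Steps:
A(V) = 10*V/(2 + 2*V²) (A(V) = 5*((V + V)/(2 + (V + V)*V)) = 5*((2*V)/(2 + (2*V)*V)) = 5*((2*V)/(2 + 2*V²)) = 5*(2*V/(2 + 2*V²)) = 10*V/(2 + 2*V²))
A(p)*x = (5*(-8)/(1 + (-8)²))*59 = (5*(-8)/(1 + 64))*59 = (5*(-8)/65)*59 = (5*(-8)*(1/65))*59 = -8/13*59 = -472/13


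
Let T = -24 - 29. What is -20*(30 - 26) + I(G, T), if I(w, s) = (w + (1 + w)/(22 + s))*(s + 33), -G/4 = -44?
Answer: -108060/31 ≈ -3485.8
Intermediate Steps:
G = 176 (G = -4*(-44) = 176)
T = -53
I(w, s) = (33 + s)*(w + (1 + w)/(22 + s)) (I(w, s) = (w + (1 + w)/(22 + s))*(33 + s) = (33 + s)*(w + (1 + w)/(22 + s)))
-20*(30 - 26) + I(G, T) = -20*(30 - 26) + (33 - 53 + 759*176 + 176*(-53)² + 56*(-53)*176)/(22 - 53) = -20*4 + (33 - 53 + 133584 + 176*2809 - 522368)/(-31) = -80 - (33 - 53 + 133584 + 494384 - 522368)/31 = -80 - 1/31*105580 = -80 - 105580/31 = -108060/31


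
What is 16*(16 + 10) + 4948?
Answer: 5364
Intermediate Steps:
16*(16 + 10) + 4948 = 16*26 + 4948 = 416 + 4948 = 5364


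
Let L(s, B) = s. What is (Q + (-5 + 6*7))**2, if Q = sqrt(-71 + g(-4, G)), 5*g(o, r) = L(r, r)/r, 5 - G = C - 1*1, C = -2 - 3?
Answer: (185 + I*sqrt(1770))**2/25 ≈ 1298.2 + 622.66*I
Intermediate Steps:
C = -5
G = 11 (G = 5 - (-5 - 1*1) = 5 - (-5 - 1) = 5 - 1*(-6) = 5 + 6 = 11)
g(o, r) = 1/5 (g(o, r) = (r/r)/5 = (1/5)*1 = 1/5)
Q = I*sqrt(1770)/5 (Q = sqrt(-71 + 1/5) = sqrt(-354/5) = I*sqrt(1770)/5 ≈ 8.4143*I)
(Q + (-5 + 6*7))**2 = (I*sqrt(1770)/5 + (-5 + 6*7))**2 = (I*sqrt(1770)/5 + (-5 + 42))**2 = (I*sqrt(1770)/5 + 37)**2 = (37 + I*sqrt(1770)/5)**2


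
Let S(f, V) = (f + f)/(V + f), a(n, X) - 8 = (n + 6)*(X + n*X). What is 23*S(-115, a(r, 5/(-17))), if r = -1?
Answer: 5290/107 ≈ 49.439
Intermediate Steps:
a(n, X) = 8 + (6 + n)*(X + X*n) (a(n, X) = 8 + (n + 6)*(X + n*X) = 8 + (6 + n)*(X + X*n))
S(f, V) = 2*f/(V + f) (S(f, V) = (2*f)/(V + f) = 2*f/(V + f))
23*S(-115, a(r, 5/(-17))) = 23*(2*(-115)/((8 + 6*(5/(-17)) + (5/(-17))*(-1)² + 7*(5/(-17))*(-1)) - 115)) = 23*(2*(-115)/((8 + 6*(5*(-1/17)) + (5*(-1/17))*1 + 7*(5*(-1/17))*(-1)) - 115)) = 23*(2*(-115)/((8 + 6*(-5/17) - 5/17*1 + 7*(-5/17)*(-1)) - 115)) = 23*(2*(-115)/((8 - 30/17 - 5/17 + 35/17) - 115)) = 23*(2*(-115)/(8 - 115)) = 23*(2*(-115)/(-107)) = 23*(2*(-115)*(-1/107)) = 23*(230/107) = 5290/107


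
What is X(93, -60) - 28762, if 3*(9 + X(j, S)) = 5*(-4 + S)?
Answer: -86633/3 ≈ -28878.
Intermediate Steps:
X(j, S) = -47/3 + 5*S/3 (X(j, S) = -9 + (5*(-4 + S))/3 = -9 + (-20 + 5*S)/3 = -9 + (-20/3 + 5*S/3) = -47/3 + 5*S/3)
X(93, -60) - 28762 = (-47/3 + (5/3)*(-60)) - 28762 = (-47/3 - 100) - 28762 = -347/3 - 28762 = -86633/3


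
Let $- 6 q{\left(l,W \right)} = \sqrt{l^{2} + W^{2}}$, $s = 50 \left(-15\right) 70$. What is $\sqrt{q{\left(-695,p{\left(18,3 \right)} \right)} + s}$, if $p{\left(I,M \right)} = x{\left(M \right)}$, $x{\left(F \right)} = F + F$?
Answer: $\frac{\sqrt{-1890000 - 6 \sqrt{483061}}}{6} \approx 229.38 i$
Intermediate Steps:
$s = -52500$ ($s = \left(-750\right) 70 = -52500$)
$x{\left(F \right)} = 2 F$
$p{\left(I,M \right)} = 2 M$
$q{\left(l,W \right)} = - \frac{\sqrt{W^{2} + l^{2}}}{6}$ ($q{\left(l,W \right)} = - \frac{\sqrt{l^{2} + W^{2}}}{6} = - \frac{\sqrt{W^{2} + l^{2}}}{6}$)
$\sqrt{q{\left(-695,p{\left(18,3 \right)} \right)} + s} = \sqrt{- \frac{\sqrt{\left(2 \cdot 3\right)^{2} + \left(-695\right)^{2}}}{6} - 52500} = \sqrt{- \frac{\sqrt{6^{2} + 483025}}{6} - 52500} = \sqrt{- \frac{\sqrt{36 + 483025}}{6} - 52500} = \sqrt{- \frac{\sqrt{483061}}{6} - 52500} = \sqrt{-52500 - \frac{\sqrt{483061}}{6}}$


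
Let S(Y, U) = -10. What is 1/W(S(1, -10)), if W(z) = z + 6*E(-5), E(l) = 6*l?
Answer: -1/190 ≈ -0.0052632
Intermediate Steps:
W(z) = -180 + z (W(z) = z + 6*(6*(-5)) = z + 6*(-30) = z - 180 = -180 + z)
1/W(S(1, -10)) = 1/(-180 - 10) = 1/(-190) = -1/190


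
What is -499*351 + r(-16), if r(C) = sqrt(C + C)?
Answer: -175149 + 4*I*sqrt(2) ≈ -1.7515e+5 + 5.6569*I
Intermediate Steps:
r(C) = sqrt(2)*sqrt(C) (r(C) = sqrt(2*C) = sqrt(2)*sqrt(C))
-499*351 + r(-16) = -499*351 + sqrt(2)*sqrt(-16) = -175149 + sqrt(2)*(4*I) = -175149 + 4*I*sqrt(2)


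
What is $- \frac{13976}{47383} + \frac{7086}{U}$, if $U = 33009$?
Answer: $- \frac{41859282}{521355149} \approx -0.080289$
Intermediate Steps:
$- \frac{13976}{47383} + \frac{7086}{U} = - \frac{13976}{47383} + \frac{7086}{33009} = \left(-13976\right) \frac{1}{47383} + 7086 \cdot \frac{1}{33009} = - \frac{13976}{47383} + \frac{2362}{11003} = - \frac{41859282}{521355149}$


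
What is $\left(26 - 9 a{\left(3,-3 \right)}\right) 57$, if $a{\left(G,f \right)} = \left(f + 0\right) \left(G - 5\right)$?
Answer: $-1596$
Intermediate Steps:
$a{\left(G,f \right)} = f \left(-5 + G\right)$
$\left(26 - 9 a{\left(3,-3 \right)}\right) 57 = \left(26 - 9 \left(- 3 \left(-5 + 3\right)\right)\right) 57 = \left(26 - 9 \left(\left(-3\right) \left(-2\right)\right)\right) 57 = \left(26 - 54\right) 57 = \left(-28\right) 57 = -1596$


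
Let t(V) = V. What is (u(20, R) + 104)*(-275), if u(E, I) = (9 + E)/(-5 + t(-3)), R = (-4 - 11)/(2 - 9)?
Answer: -220825/8 ≈ -27603.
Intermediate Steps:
R = 15/7 (R = -15/(-7) = -15*(-⅐) = 15/7 ≈ 2.1429)
u(E, I) = -9/8 - E/8 (u(E, I) = (9 + E)/(-5 - 3) = (9 + E)/(-8) = (9 + E)*(-⅛) = -9/8 - E/8)
(u(20, R) + 104)*(-275) = ((-9/8 - ⅛*20) + 104)*(-275) = ((-9/8 - 5/2) + 104)*(-275) = (-29/8 + 104)*(-275) = (803/8)*(-275) = -220825/8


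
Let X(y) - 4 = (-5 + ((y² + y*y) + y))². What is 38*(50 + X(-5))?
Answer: 62852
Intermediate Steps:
X(y) = 4 + (-5 + y + 2*y²)² (X(y) = 4 + (-5 + ((y² + y*y) + y))² = 4 + (-5 + ((y² + y²) + y))² = 4 + (-5 + (2*y² + y))² = 4 + (-5 + (y + 2*y²))² = 4 + (-5 + y + 2*y²)²)
38*(50 + X(-5)) = 38*(50 + (4 + (-5 - 5 + 2*(-5)²)²)) = 38*(50 + (4 + (-5 - 5 + 2*25)²)) = 38*(50 + (4 + (-5 - 5 + 50)²)) = 38*(50 + (4 + 40²)) = 38*(50 + (4 + 1600)) = 38*(50 + 1604) = 38*1654 = 62852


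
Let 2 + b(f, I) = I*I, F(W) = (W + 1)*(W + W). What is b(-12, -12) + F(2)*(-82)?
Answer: -842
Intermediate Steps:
F(W) = 2*W*(1 + W) (F(W) = (1 + W)*(2*W) = 2*W*(1 + W))
b(f, I) = -2 + I² (b(f, I) = -2 + I*I = -2 + I²)
b(-12, -12) + F(2)*(-82) = (-2 + (-12)²) + (2*2*(1 + 2))*(-82) = (-2 + 144) + (2*2*3)*(-82) = 142 + 12*(-82) = 142 - 984 = -842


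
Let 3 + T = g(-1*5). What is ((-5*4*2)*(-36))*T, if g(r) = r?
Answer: -11520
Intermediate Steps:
T = -8 (T = -3 - 1*5 = -3 - 5 = -8)
((-5*4*2)*(-36))*T = ((-5*4*2)*(-36))*(-8) = (-20*2*(-36))*(-8) = -40*(-36)*(-8) = 1440*(-8) = -11520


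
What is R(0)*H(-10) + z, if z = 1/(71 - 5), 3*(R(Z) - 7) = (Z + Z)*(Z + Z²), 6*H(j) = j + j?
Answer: -513/22 ≈ -23.318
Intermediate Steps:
H(j) = j/3 (H(j) = (j + j)/6 = (2*j)/6 = j/3)
R(Z) = 7 + 2*Z*(Z + Z²)/3 (R(Z) = 7 + ((Z + Z)*(Z + Z²))/3 = 7 + ((2*Z)*(Z + Z²))/3 = 7 + (2*Z*(Z + Z²))/3 = 7 + 2*Z*(Z + Z²)/3)
z = 1/66 ≈ 0.015152
R(0)*H(-10) + z = (7 + (⅔)*0² + (⅔)*0³)*((⅓)*(-10)) + 1/66 = (7 + (⅔)*0 + (⅔)*0)*(-10/3) + 1/66 = (7 + 0 + 0)*(-10/3) + 1/66 = 7*(-10/3) + 1/66 = -70/3 + 1/66 = -513/22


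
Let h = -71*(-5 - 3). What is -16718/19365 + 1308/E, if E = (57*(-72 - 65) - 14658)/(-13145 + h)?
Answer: 106064170678/145024485 ≈ 731.35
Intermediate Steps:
h = 568 (h = -71*(-8) = 568)
E = 22467/12577 (E = (57*(-72 - 65) - 14658)/(-13145 + 568) = (57*(-137) - 14658)/(-12577) = (-7809 - 14658)*(-1/12577) = -22467*(-1/12577) = 22467/12577 ≈ 1.7864)
-16718/19365 + 1308/E = -16718/19365 + 1308/(22467/12577) = -16718*1/19365 + 1308*(12577/22467) = -16718/19365 + 5483572/7489 = 106064170678/145024485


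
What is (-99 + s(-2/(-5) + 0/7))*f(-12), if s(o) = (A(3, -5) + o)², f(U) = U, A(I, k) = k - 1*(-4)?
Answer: 29592/25 ≈ 1183.7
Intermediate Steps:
A(I, k) = 4 + k (A(I, k) = k + 4 = 4 + k)
s(o) = (-1 + o)² (s(o) = ((4 - 5) + o)² = (-1 + o)²)
(-99 + s(-2/(-5) + 0/7))*f(-12) = (-99 + (-1 + (-2/(-5) + 0/7))²)*(-12) = (-99 + (-1 + (-2*(-⅕) + 0*(⅐)))²)*(-12) = (-99 + (-1 + (⅖ + 0))²)*(-12) = (-99 + (-1 + ⅖)²)*(-12) = (-99 + (-⅗)²)*(-12) = (-99 + 9/25)*(-12) = -2466/25*(-12) = 29592/25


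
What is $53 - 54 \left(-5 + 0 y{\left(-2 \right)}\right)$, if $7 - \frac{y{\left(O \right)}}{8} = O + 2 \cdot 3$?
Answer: $323$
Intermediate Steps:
$y{\left(O \right)} = 8 - 8 O$ ($y{\left(O \right)} = 56 - 8 \left(O + 2 \cdot 3\right) = 56 - 8 \left(O + 6\right) = 56 - 8 \left(6 + O\right) = 56 - \left(48 + 8 O\right) = 8 - 8 O$)
$53 - 54 \left(-5 + 0 y{\left(-2 \right)}\right) = 53 - 54 \left(-5 + 0 \left(8 - -16\right)\right) = 53 - 54 \left(-5 + 0 \left(8 + 16\right)\right) = 53 - 54 \left(-5 + 0 \cdot 24\right) = 53 - 54 \left(-5 + 0\right) = 53 - -270 = 53 + 270 = 323$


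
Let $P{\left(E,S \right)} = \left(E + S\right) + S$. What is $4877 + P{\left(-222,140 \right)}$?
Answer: $4935$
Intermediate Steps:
$P{\left(E,S \right)} = E + 2 S$
$4877 + P{\left(-222,140 \right)} = 4877 + \left(-222 + 2 \cdot 140\right) = 4877 + \left(-222 + 280\right) = 4877 + 58 = 4935$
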